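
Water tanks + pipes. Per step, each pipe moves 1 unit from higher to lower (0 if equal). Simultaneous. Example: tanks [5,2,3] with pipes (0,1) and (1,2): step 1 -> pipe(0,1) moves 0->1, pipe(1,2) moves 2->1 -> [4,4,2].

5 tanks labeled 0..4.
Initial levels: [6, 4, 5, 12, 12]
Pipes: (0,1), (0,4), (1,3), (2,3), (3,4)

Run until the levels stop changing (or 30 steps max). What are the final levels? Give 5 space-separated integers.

Step 1: flows [0->1,4->0,3->1,3->2,3=4] -> levels [6 6 6 10 11]
Step 2: flows [0=1,4->0,3->1,3->2,4->3] -> levels [7 7 7 9 9]
Step 3: flows [0=1,4->0,3->1,3->2,3=4] -> levels [8 8 8 7 8]
Step 4: flows [0=1,0=4,1->3,2->3,4->3] -> levels [8 7 7 10 7]
Step 5: flows [0->1,0->4,3->1,3->2,3->4] -> levels [6 9 8 7 9]
Step 6: flows [1->0,4->0,1->3,2->3,4->3] -> levels [8 7 7 10 7]
  -> period-2 cycle: step 6 state = step 4 state; never stabilizes
  -> state at step 30: (30-4) mod 2 = 0, same as step 4 -> [8 7 7 10 7]

Answer: 8 7 7 10 7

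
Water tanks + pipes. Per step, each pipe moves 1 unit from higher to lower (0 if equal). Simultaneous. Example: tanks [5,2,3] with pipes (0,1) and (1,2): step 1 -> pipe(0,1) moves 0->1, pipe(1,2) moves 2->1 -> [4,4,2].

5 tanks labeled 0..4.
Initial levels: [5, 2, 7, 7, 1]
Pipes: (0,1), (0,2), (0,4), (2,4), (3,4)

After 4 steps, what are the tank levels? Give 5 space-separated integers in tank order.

Step 1: flows [0->1,2->0,0->4,2->4,3->4] -> levels [4 3 5 6 4]
Step 2: flows [0->1,2->0,0=4,2->4,3->4] -> levels [4 4 3 5 6]
Step 3: flows [0=1,0->2,4->0,4->2,4->3] -> levels [4 4 5 6 3]
Step 4: flows [0=1,2->0,0->4,2->4,3->4] -> levels [4 4 3 5 6]

Answer: 4 4 3 5 6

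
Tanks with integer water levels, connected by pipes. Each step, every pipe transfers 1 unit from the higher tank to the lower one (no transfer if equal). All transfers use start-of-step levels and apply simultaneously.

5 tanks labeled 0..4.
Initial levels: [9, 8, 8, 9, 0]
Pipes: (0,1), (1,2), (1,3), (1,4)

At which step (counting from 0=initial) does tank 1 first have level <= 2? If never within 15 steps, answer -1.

Step 1: flows [0->1,1=2,3->1,1->4] -> levels [8 9 8 8 1]
Step 2: flows [1->0,1->2,1->3,1->4] -> levels [9 5 9 9 2]
Step 3: flows [0->1,2->1,3->1,1->4] -> levels [8 7 8 8 3]
Step 4: flows [0->1,2->1,3->1,1->4] -> levels [7 9 7 7 4]
Step 5: flows [1->0,1->2,1->3,1->4] -> levels [8 5 8 8 5]
Step 6: flows [0->1,2->1,3->1,1=4] -> levels [7 8 7 7 5]
Step 7: flows [1->0,1->2,1->3,1->4] -> levels [8 4 8 8 6]
Step 8: flows [0->1,2->1,3->1,4->1] -> levels [7 8 7 7 5]
  -> period-2 cycle (repeats step 6); tank 1 never drops to <=2
Tank 1 never reaches <=2 within 15 steps

Answer: -1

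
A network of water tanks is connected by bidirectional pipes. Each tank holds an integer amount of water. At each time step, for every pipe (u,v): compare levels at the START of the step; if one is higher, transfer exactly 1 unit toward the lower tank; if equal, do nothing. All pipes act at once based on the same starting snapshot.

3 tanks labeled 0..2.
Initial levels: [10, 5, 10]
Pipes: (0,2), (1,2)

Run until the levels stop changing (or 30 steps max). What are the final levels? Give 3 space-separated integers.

Answer: 8 8 9

Derivation:
Step 1: flows [0=2,2->1] -> levels [10 6 9]
Step 2: flows [0->2,2->1] -> levels [9 7 9]
Step 3: flows [0=2,2->1] -> levels [9 8 8]
Step 4: flows [0->2,1=2] -> levels [8 8 9]
Step 5: flows [2->0,2->1] -> levels [9 9 7]
Step 6: flows [0->2,1->2] -> levels [8 8 9]
  -> period-2 cycle: step 6 state = step 4 state; never stabilizes
  -> state at step 30: (30-4) mod 2 = 0, same as step 4 -> [8 8 9]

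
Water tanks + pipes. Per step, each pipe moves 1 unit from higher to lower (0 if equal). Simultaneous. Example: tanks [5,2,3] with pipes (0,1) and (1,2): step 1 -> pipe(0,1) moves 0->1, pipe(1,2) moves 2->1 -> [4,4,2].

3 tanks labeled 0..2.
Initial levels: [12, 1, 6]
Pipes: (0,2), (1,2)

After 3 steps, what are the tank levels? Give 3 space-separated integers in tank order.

Answer: 9 4 6

Derivation:
Step 1: flows [0->2,2->1] -> levels [11 2 6]
Step 2: flows [0->2,2->1] -> levels [10 3 6]
Step 3: flows [0->2,2->1] -> levels [9 4 6]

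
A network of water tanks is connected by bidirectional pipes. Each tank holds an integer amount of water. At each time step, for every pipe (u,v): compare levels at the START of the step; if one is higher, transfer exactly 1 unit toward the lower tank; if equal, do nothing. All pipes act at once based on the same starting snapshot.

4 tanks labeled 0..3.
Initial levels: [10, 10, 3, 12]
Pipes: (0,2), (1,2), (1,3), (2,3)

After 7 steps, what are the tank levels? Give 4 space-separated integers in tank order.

Step 1: flows [0->2,1->2,3->1,3->2] -> levels [9 10 6 10]
Step 2: flows [0->2,1->2,1=3,3->2] -> levels [8 9 9 9]
Step 3: flows [2->0,1=2,1=3,2=3] -> levels [9 9 8 9]
Step 4: flows [0->2,1->2,1=3,3->2] -> levels [8 8 11 8]
Step 5: flows [2->0,2->1,1=3,2->3] -> levels [9 9 8 9]
  -> period-2 cycle: step 5 state = step 3 state
  -> state at step 7: (7-3) mod 2 = 0, same as step 3 -> [9 9 8 9]

Answer: 9 9 8 9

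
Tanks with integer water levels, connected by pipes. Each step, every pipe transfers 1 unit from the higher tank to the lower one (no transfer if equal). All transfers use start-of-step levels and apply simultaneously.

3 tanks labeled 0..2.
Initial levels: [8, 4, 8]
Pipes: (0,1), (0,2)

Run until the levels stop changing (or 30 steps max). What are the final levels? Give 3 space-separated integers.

Answer: 8 6 6

Derivation:
Step 1: flows [0->1,0=2] -> levels [7 5 8]
Step 2: flows [0->1,2->0] -> levels [7 6 7]
Step 3: flows [0->1,0=2] -> levels [6 7 7]
Step 4: flows [1->0,2->0] -> levels [8 6 6]
Step 5: flows [0->1,0->2] -> levels [6 7 7]
  -> period-2 cycle: step 5 state = step 3 state; never stabilizes
  -> state at step 30: (30-3) mod 2 = 1, same as step 4 -> [8 6 6]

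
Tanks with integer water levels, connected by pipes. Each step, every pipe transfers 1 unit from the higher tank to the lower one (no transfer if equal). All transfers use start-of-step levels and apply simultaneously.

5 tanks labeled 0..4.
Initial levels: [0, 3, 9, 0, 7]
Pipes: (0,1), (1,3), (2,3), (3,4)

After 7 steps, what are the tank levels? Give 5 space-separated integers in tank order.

Step 1: flows [1->0,1->3,2->3,4->3] -> levels [1 1 8 3 6]
Step 2: flows [0=1,3->1,2->3,4->3] -> levels [1 2 7 4 5]
Step 3: flows [1->0,3->1,2->3,4->3] -> levels [2 2 6 5 4]
Step 4: flows [0=1,3->1,2->3,3->4] -> levels [2 3 5 4 5]
Step 5: flows [1->0,3->1,2->3,4->3] -> levels [3 3 4 5 4]
Step 6: flows [0=1,3->1,3->2,3->4] -> levels [3 4 5 2 5]
Step 7: flows [1->0,1->3,2->3,4->3] -> levels [4 2 4 5 4]

Answer: 4 2 4 5 4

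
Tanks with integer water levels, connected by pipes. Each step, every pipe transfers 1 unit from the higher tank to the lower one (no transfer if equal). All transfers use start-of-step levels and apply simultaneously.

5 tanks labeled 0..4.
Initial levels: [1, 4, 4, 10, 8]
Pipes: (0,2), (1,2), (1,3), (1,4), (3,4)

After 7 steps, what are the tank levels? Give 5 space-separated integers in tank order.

Step 1: flows [2->0,1=2,3->1,4->1,3->4] -> levels [2 6 3 8 8]
Step 2: flows [2->0,1->2,3->1,4->1,3=4] -> levels [3 7 3 7 7]
Step 3: flows [0=2,1->2,1=3,1=4,3=4] -> levels [3 6 4 7 7]
Step 4: flows [2->0,1->2,3->1,4->1,3=4] -> levels [4 7 4 6 6]
Step 5: flows [0=2,1->2,1->3,1->4,3=4] -> levels [4 4 5 7 7]
Step 6: flows [2->0,2->1,3->1,4->1,3=4] -> levels [5 7 3 6 6]
Step 7: flows [0->2,1->2,1->3,1->4,3=4] -> levels [4 4 5 7 7]

Answer: 4 4 5 7 7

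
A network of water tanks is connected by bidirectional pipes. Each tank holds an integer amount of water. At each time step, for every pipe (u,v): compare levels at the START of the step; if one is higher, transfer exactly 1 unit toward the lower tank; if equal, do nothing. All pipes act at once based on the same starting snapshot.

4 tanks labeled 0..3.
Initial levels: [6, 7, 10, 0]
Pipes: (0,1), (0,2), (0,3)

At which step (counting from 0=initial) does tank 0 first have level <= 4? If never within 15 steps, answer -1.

Step 1: flows [1->0,2->0,0->3] -> levels [7 6 9 1]
Step 2: flows [0->1,2->0,0->3] -> levels [6 7 8 2]
Step 3: flows [1->0,2->0,0->3] -> levels [7 6 7 3]
Step 4: flows [0->1,0=2,0->3] -> levels [5 7 7 4]
Step 5: flows [1->0,2->0,0->3] -> levels [6 6 6 5]
Step 6: flows [0=1,0=2,0->3] -> levels [5 6 6 6]
Step 7: flows [1->0,2->0,3->0] -> levels [8 5 5 5]
Step 8: flows [0->1,0->2,0->3] -> levels [5 6 6 6]
  -> period-2 cycle (repeats step 6); tank 0 never drops to <=4
Tank 0 never reaches <=4 within 15 steps

Answer: -1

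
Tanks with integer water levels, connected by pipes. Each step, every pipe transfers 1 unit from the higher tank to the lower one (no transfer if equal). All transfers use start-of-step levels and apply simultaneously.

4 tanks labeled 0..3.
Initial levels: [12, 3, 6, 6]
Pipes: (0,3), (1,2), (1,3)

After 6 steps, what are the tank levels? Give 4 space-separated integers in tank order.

Step 1: flows [0->3,2->1,3->1] -> levels [11 5 5 6]
Step 2: flows [0->3,1=2,3->1] -> levels [10 6 5 6]
Step 3: flows [0->3,1->2,1=3] -> levels [9 5 6 7]
Step 4: flows [0->3,2->1,3->1] -> levels [8 7 5 7]
Step 5: flows [0->3,1->2,1=3] -> levels [7 6 6 8]
Step 6: flows [3->0,1=2,3->1] -> levels [8 7 6 6]

Answer: 8 7 6 6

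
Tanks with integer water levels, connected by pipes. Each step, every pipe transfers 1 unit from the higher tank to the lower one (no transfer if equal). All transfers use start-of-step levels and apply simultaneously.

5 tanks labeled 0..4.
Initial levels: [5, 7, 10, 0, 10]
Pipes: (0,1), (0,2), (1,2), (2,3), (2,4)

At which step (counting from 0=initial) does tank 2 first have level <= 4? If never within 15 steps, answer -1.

Step 1: flows [1->0,2->0,2->1,2->3,2=4] -> levels [7 7 7 1 10]
Step 2: flows [0=1,0=2,1=2,2->3,4->2] -> levels [7 7 7 2 9]
Step 3: flows [0=1,0=2,1=2,2->3,4->2] -> levels [7 7 7 3 8]
Step 4: flows [0=1,0=2,1=2,2->3,4->2] -> levels [7 7 7 4 7]
Step 5: flows [0=1,0=2,1=2,2->3,2=4] -> levels [7 7 6 5 7]
Step 6: flows [0=1,0->2,1->2,2->3,4->2] -> levels [6 6 8 6 6]
Step 7: flows [0=1,2->0,2->1,2->3,2->4] -> levels [7 7 4 7 7]
Tank 2 first reaches <=4 at step 7

Answer: 7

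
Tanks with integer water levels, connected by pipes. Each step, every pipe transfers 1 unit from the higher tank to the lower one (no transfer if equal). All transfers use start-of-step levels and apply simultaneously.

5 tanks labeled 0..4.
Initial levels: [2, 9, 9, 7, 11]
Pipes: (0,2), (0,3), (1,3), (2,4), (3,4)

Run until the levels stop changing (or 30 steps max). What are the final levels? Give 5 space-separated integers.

Answer: 6 7 9 10 6

Derivation:
Step 1: flows [2->0,3->0,1->3,4->2,4->3] -> levels [4 8 9 8 9]
Step 2: flows [2->0,3->0,1=3,2=4,4->3] -> levels [6 8 8 8 8]
Step 3: flows [2->0,3->0,1=3,2=4,3=4] -> levels [8 8 7 7 8]
Step 4: flows [0->2,0->3,1->3,4->2,4->3] -> levels [6 7 9 10 6]
Step 5: flows [2->0,3->0,3->1,2->4,3->4] -> levels [8 8 7 7 8]
  -> period-2 cycle: step 5 state = step 3 state; never stabilizes
  -> state at step 30: (30-3) mod 2 = 1, same as step 4 -> [6 7 9 10 6]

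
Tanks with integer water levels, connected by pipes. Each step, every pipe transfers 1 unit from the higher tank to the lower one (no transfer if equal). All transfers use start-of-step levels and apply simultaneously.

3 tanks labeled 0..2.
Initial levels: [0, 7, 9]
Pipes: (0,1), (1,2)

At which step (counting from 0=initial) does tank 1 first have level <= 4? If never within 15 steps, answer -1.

Step 1: flows [1->0,2->1] -> levels [1 7 8]
Step 2: flows [1->0,2->1] -> levels [2 7 7]
Step 3: flows [1->0,1=2] -> levels [3 6 7]
Step 4: flows [1->0,2->1] -> levels [4 6 6]
Step 5: flows [1->0,1=2] -> levels [5 5 6]
Step 6: flows [0=1,2->1] -> levels [5 6 5]
Step 7: flows [1->0,1->2] -> levels [6 4 6]
Tank 1 first reaches <=4 at step 7

Answer: 7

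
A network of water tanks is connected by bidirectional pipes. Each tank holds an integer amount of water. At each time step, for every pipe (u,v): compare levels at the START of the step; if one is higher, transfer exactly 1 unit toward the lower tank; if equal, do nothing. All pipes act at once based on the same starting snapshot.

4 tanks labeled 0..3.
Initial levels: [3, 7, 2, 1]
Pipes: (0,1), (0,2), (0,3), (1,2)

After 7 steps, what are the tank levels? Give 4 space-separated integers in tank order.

Answer: 2 4 4 3

Derivation:
Step 1: flows [1->0,0->2,0->3,1->2] -> levels [2 5 4 2]
Step 2: flows [1->0,2->0,0=3,1->2] -> levels [4 3 4 2]
Step 3: flows [0->1,0=2,0->3,2->1] -> levels [2 5 3 3]
Step 4: flows [1->0,2->0,3->0,1->2] -> levels [5 3 3 2]
Step 5: flows [0->1,0->2,0->3,1=2] -> levels [2 4 4 3]
Step 6: flows [1->0,2->0,3->0,1=2] -> levels [5 3 3 2]
  -> period-2 cycle: step 6 state = step 4 state
  -> state at step 7: (7-4) mod 2 = 1, same as step 5 -> [2 4 4 3]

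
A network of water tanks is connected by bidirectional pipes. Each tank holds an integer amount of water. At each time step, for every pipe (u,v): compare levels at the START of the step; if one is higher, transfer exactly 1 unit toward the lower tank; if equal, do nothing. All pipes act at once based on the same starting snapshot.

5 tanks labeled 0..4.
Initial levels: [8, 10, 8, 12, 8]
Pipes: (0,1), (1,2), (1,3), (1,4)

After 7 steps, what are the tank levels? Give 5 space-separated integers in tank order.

Answer: 9 8 9 11 9

Derivation:
Step 1: flows [1->0,1->2,3->1,1->4] -> levels [9 8 9 11 9]
Step 2: flows [0->1,2->1,3->1,4->1] -> levels [8 12 8 10 8]
Step 3: flows [1->0,1->2,1->3,1->4] -> levels [9 8 9 11 9]
  -> period-2 cycle: step 3 state = step 1 state
  -> state at step 7: (7-1) mod 2 = 0, same as step 1 -> [9 8 9 11 9]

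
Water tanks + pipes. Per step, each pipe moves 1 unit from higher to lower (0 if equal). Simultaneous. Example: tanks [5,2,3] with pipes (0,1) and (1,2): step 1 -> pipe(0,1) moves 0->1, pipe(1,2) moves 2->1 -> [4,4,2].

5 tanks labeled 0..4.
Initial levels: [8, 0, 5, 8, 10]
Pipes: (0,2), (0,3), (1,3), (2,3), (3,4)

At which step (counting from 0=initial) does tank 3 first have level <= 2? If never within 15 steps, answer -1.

Step 1: flows [0->2,0=3,3->1,3->2,4->3] -> levels [7 1 7 7 9]
Step 2: flows [0=2,0=3,3->1,2=3,4->3] -> levels [7 2 7 7 8]
Step 3: flows [0=2,0=3,3->1,2=3,4->3] -> levels [7 3 7 7 7]
Step 4: flows [0=2,0=3,3->1,2=3,3=4] -> levels [7 4 7 6 7]
Step 5: flows [0=2,0->3,3->1,2->3,4->3] -> levels [6 5 6 8 6]
Step 6: flows [0=2,3->0,3->1,3->2,3->4] -> levels [7 6 7 4 7]
Step 7: flows [0=2,0->3,1->3,2->3,4->3] -> levels [6 5 6 8 6]
  -> period-2 cycle (repeats step 5); tank 3 never drops to <=2
Tank 3 never reaches <=2 within 15 steps

Answer: -1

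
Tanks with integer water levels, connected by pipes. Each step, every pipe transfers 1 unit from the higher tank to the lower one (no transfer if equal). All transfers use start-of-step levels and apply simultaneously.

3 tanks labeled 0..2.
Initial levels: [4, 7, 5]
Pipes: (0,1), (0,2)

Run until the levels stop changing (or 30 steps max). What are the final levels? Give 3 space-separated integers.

Answer: 4 6 6

Derivation:
Step 1: flows [1->0,2->0] -> levels [6 6 4]
Step 2: flows [0=1,0->2] -> levels [5 6 5]
Step 3: flows [1->0,0=2] -> levels [6 5 5]
Step 4: flows [0->1,0->2] -> levels [4 6 6]
Step 5: flows [1->0,2->0] -> levels [6 5 5]
  -> period-2 cycle: step 5 state = step 3 state; never stabilizes
  -> state at step 30: (30-3) mod 2 = 1, same as step 4 -> [4 6 6]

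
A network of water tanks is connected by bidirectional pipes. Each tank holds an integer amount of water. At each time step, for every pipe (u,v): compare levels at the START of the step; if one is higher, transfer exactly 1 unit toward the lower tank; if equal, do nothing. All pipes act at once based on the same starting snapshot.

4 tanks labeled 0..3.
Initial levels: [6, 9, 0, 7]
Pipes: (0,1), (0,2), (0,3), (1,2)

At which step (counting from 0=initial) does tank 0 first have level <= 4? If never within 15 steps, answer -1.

Answer: 6

Derivation:
Step 1: flows [1->0,0->2,3->0,1->2] -> levels [7 7 2 6]
Step 2: flows [0=1,0->2,0->3,1->2] -> levels [5 6 4 7]
Step 3: flows [1->0,0->2,3->0,1->2] -> levels [6 4 6 6]
Step 4: flows [0->1,0=2,0=3,2->1] -> levels [5 6 5 6]
Step 5: flows [1->0,0=2,3->0,1->2] -> levels [7 4 6 5]
Step 6: flows [0->1,0->2,0->3,2->1] -> levels [4 6 6 6]
Tank 0 first reaches <=4 at step 6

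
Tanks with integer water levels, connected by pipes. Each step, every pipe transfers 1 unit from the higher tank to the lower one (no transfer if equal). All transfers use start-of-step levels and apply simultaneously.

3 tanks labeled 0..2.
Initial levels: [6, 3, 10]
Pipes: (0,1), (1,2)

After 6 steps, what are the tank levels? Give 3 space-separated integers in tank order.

Step 1: flows [0->1,2->1] -> levels [5 5 9]
Step 2: flows [0=1,2->1] -> levels [5 6 8]
Step 3: flows [1->0,2->1] -> levels [6 6 7]
Step 4: flows [0=1,2->1] -> levels [6 7 6]
Step 5: flows [1->0,1->2] -> levels [7 5 7]
Step 6: flows [0->1,2->1] -> levels [6 7 6]

Answer: 6 7 6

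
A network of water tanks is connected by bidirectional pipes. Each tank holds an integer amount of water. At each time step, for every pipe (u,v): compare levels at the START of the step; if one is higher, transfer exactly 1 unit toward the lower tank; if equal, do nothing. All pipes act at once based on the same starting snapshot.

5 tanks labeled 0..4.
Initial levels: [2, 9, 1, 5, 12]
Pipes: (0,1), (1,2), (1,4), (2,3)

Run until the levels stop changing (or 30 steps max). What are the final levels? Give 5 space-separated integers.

Answer: 6 5 6 5 7

Derivation:
Step 1: flows [1->0,1->2,4->1,3->2] -> levels [3 8 3 4 11]
Step 2: flows [1->0,1->2,4->1,3->2] -> levels [4 7 5 3 10]
Step 3: flows [1->0,1->2,4->1,2->3] -> levels [5 6 5 4 9]
Step 4: flows [1->0,1->2,4->1,2->3] -> levels [6 5 5 5 8]
Step 5: flows [0->1,1=2,4->1,2=3] -> levels [5 7 5 5 7]
Step 6: flows [1->0,1->2,1=4,2=3] -> levels [6 5 6 5 7]
Step 7: flows [0->1,2->1,4->1,2->3] -> levels [5 8 4 6 6]
Step 8: flows [1->0,1->2,1->4,3->2] -> levels [6 5 6 5 7]
  -> period-2 cycle: step 8 state = step 6 state; never stabilizes
  -> state at step 30: (30-6) mod 2 = 0, same as step 6 -> [6 5 6 5 7]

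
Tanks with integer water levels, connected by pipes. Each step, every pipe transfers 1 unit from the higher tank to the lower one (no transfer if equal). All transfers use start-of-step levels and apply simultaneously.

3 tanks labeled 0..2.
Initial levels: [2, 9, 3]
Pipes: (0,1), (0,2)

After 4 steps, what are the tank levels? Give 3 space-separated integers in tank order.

Answer: 5 5 4

Derivation:
Step 1: flows [1->0,2->0] -> levels [4 8 2]
Step 2: flows [1->0,0->2] -> levels [4 7 3]
Step 3: flows [1->0,0->2] -> levels [4 6 4]
Step 4: flows [1->0,0=2] -> levels [5 5 4]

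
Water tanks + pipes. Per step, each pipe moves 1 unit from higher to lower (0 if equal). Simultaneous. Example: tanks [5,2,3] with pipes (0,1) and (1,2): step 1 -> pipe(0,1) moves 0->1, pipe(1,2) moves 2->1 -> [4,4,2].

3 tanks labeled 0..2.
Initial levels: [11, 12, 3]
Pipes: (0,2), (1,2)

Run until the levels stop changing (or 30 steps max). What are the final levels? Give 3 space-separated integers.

Step 1: flows [0->2,1->2] -> levels [10 11 5]
Step 2: flows [0->2,1->2] -> levels [9 10 7]
Step 3: flows [0->2,1->2] -> levels [8 9 9]
Step 4: flows [2->0,1=2] -> levels [9 9 8]
Step 5: flows [0->2,1->2] -> levels [8 8 10]
Step 6: flows [2->0,2->1] -> levels [9 9 8]
  -> period-2 cycle: step 6 state = step 4 state; never stabilizes
  -> state at step 30: (30-4) mod 2 = 0, same as step 4 -> [9 9 8]

Answer: 9 9 8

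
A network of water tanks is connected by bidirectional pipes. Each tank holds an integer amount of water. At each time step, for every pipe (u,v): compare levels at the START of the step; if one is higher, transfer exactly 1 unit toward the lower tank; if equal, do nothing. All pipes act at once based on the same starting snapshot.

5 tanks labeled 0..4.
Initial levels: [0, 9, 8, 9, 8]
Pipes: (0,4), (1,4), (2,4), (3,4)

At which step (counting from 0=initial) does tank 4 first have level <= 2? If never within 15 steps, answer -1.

Answer: -1

Derivation:
Step 1: flows [4->0,1->4,2=4,3->4] -> levels [1 8 8 8 9]
Step 2: flows [4->0,4->1,4->2,4->3] -> levels [2 9 9 9 5]
Step 3: flows [4->0,1->4,2->4,3->4] -> levels [3 8 8 8 7]
Step 4: flows [4->0,1->4,2->4,3->4] -> levels [4 7 7 7 9]
Step 5: flows [4->0,4->1,4->2,4->3] -> levels [5 8 8 8 5]
Step 6: flows [0=4,1->4,2->4,3->4] -> levels [5 7 7 7 8]
Step 7: flows [4->0,4->1,4->2,4->3] -> levels [6 8 8 8 4]
Step 8: flows [0->4,1->4,2->4,3->4] -> levels [5 7 7 7 8]
  -> period-2 cycle (repeats step 6); tank 4 never drops to <=2
Tank 4 never reaches <=2 within 15 steps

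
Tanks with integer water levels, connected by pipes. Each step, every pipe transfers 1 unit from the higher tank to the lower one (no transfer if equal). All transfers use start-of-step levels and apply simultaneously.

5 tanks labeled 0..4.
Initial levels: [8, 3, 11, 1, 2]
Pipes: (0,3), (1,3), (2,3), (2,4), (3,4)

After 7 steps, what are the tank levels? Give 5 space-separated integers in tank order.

Answer: 5 5 4 5 6

Derivation:
Step 1: flows [0->3,1->3,2->3,2->4,4->3] -> levels [7 2 9 5 2]
Step 2: flows [0->3,3->1,2->3,2->4,3->4] -> levels [6 3 7 5 4]
Step 3: flows [0->3,3->1,2->3,2->4,3->4] -> levels [5 4 5 5 6]
Step 4: flows [0=3,3->1,2=3,4->2,4->3] -> levels [5 5 6 5 4]
Step 5: flows [0=3,1=3,2->3,2->4,3->4] -> levels [5 5 4 5 6]
Step 6: flows [0=3,1=3,3->2,4->2,4->3] -> levels [5 5 6 5 4]
  -> period-2 cycle: step 6 state = step 4 state
  -> state at step 7: (7-4) mod 2 = 1, same as step 5 -> [5 5 4 5 6]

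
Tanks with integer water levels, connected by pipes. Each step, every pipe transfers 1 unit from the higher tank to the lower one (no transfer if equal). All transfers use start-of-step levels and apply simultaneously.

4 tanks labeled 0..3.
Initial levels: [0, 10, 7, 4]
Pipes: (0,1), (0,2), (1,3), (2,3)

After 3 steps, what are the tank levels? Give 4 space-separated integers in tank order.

Step 1: flows [1->0,2->0,1->3,2->3] -> levels [2 8 5 6]
Step 2: flows [1->0,2->0,1->3,3->2] -> levels [4 6 5 6]
Step 3: flows [1->0,2->0,1=3,3->2] -> levels [6 5 5 5]

Answer: 6 5 5 5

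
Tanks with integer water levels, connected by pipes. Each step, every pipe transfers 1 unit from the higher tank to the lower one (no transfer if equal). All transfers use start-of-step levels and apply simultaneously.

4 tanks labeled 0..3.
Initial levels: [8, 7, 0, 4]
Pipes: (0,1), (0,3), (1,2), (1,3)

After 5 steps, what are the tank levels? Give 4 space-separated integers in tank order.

Step 1: flows [0->1,0->3,1->2,1->3] -> levels [6 6 1 6]
Step 2: flows [0=1,0=3,1->2,1=3] -> levels [6 5 2 6]
Step 3: flows [0->1,0=3,1->2,3->1] -> levels [5 6 3 5]
Step 4: flows [1->0,0=3,1->2,1->3] -> levels [6 3 4 6]
Step 5: flows [0->1,0=3,2->1,3->1] -> levels [5 6 3 5]

Answer: 5 6 3 5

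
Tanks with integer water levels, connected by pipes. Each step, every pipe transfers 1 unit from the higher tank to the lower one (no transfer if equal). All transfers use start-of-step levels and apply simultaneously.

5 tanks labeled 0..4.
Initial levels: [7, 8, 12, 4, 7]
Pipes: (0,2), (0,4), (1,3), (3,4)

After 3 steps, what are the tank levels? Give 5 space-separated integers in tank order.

Answer: 8 7 9 6 8

Derivation:
Step 1: flows [2->0,0=4,1->3,4->3] -> levels [8 7 11 6 6]
Step 2: flows [2->0,0->4,1->3,3=4] -> levels [8 6 10 7 7]
Step 3: flows [2->0,0->4,3->1,3=4] -> levels [8 7 9 6 8]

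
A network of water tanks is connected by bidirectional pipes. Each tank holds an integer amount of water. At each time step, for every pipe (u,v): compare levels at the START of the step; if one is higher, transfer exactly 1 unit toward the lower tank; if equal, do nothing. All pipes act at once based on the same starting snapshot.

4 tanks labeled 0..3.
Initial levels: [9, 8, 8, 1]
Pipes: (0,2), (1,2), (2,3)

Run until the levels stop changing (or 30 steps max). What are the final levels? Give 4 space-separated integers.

Step 1: flows [0->2,1=2,2->3] -> levels [8 8 8 2]
Step 2: flows [0=2,1=2,2->3] -> levels [8 8 7 3]
Step 3: flows [0->2,1->2,2->3] -> levels [7 7 8 4]
Step 4: flows [2->0,2->1,2->3] -> levels [8 8 5 5]
Step 5: flows [0->2,1->2,2=3] -> levels [7 7 7 5]
Step 6: flows [0=2,1=2,2->3] -> levels [7 7 6 6]
Step 7: flows [0->2,1->2,2=3] -> levels [6 6 8 6]
Step 8: flows [2->0,2->1,2->3] -> levels [7 7 5 7]
Step 9: flows [0->2,1->2,3->2] -> levels [6 6 8 6]
  -> period-2 cycle: step 9 state = step 7 state; never stabilizes
  -> state at step 30: (30-7) mod 2 = 1, same as step 8 -> [7 7 5 7]

Answer: 7 7 5 7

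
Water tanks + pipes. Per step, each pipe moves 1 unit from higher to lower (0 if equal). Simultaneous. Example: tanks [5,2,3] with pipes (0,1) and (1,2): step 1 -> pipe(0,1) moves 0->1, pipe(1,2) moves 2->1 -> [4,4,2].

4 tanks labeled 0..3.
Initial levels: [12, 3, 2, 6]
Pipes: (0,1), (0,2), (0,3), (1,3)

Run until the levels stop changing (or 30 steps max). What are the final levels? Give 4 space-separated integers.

Answer: 4 7 6 6

Derivation:
Step 1: flows [0->1,0->2,0->3,3->1] -> levels [9 5 3 6]
Step 2: flows [0->1,0->2,0->3,3->1] -> levels [6 7 4 6]
Step 3: flows [1->0,0->2,0=3,1->3] -> levels [6 5 5 7]
Step 4: flows [0->1,0->2,3->0,3->1] -> levels [5 7 6 5]
Step 5: flows [1->0,2->0,0=3,1->3] -> levels [7 5 5 6]
Step 6: flows [0->1,0->2,0->3,3->1] -> levels [4 7 6 6]
Step 7: flows [1->0,2->0,3->0,1->3] -> levels [7 5 5 6]
  -> period-2 cycle: step 7 state = step 5 state; never stabilizes
  -> state at step 30: (30-5) mod 2 = 1, same as step 6 -> [4 7 6 6]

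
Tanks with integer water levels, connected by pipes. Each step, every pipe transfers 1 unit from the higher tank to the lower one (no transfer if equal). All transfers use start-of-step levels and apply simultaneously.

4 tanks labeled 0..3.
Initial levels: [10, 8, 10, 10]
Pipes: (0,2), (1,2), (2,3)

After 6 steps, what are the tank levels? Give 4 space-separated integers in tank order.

Step 1: flows [0=2,2->1,2=3] -> levels [10 9 9 10]
Step 2: flows [0->2,1=2,3->2] -> levels [9 9 11 9]
Step 3: flows [2->0,2->1,2->3] -> levels [10 10 8 10]
Step 4: flows [0->2,1->2,3->2] -> levels [9 9 11 9]
  -> period-2 cycle: step 4 state = step 2 state
  -> state at step 6: (6-2) mod 2 = 0, same as step 2 -> [9 9 11 9]

Answer: 9 9 11 9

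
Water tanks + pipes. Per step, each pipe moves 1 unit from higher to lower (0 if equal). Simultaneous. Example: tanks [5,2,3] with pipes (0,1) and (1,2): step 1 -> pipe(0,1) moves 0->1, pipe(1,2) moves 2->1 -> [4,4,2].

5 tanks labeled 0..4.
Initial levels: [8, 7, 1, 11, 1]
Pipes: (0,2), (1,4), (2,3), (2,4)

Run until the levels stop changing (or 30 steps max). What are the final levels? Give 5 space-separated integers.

Answer: 6 5 4 7 6

Derivation:
Step 1: flows [0->2,1->4,3->2,2=4] -> levels [7 6 3 10 2]
Step 2: flows [0->2,1->4,3->2,2->4] -> levels [6 5 4 9 4]
Step 3: flows [0->2,1->4,3->2,2=4] -> levels [5 4 6 8 5]
Step 4: flows [2->0,4->1,3->2,2->4] -> levels [6 5 5 7 5]
Step 5: flows [0->2,1=4,3->2,2=4] -> levels [5 5 7 6 5]
Step 6: flows [2->0,1=4,2->3,2->4] -> levels [6 5 4 7 6]
Step 7: flows [0->2,4->1,3->2,4->2] -> levels [5 6 7 6 4]
Step 8: flows [2->0,1->4,2->3,2->4] -> levels [6 5 4 7 6]
  -> period-2 cycle: step 8 state = step 6 state; never stabilizes
  -> state at step 30: (30-6) mod 2 = 0, same as step 6 -> [6 5 4 7 6]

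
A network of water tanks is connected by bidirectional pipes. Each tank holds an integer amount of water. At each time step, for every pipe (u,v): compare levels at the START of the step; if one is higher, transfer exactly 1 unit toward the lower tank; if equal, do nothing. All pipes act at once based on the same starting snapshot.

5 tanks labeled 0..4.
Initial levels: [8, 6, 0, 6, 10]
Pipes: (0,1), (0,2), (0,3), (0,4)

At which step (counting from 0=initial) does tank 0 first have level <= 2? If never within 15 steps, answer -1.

Step 1: flows [0->1,0->2,0->3,4->0] -> levels [6 7 1 7 9]
Step 2: flows [1->0,0->2,3->0,4->0] -> levels [8 6 2 6 8]
Step 3: flows [0->1,0->2,0->3,0=4] -> levels [5 7 3 7 8]
Step 4: flows [1->0,0->2,3->0,4->0] -> levels [7 6 4 6 7]
Step 5: flows [0->1,0->2,0->3,0=4] -> levels [4 7 5 7 7]
Step 6: flows [1->0,2->0,3->0,4->0] -> levels [8 6 4 6 6]
Step 7: flows [0->1,0->2,0->3,0->4] -> levels [4 7 5 7 7]
  -> period-2 cycle (repeats step 5); tank 0 never drops to <=2
Tank 0 never reaches <=2 within 15 steps

Answer: -1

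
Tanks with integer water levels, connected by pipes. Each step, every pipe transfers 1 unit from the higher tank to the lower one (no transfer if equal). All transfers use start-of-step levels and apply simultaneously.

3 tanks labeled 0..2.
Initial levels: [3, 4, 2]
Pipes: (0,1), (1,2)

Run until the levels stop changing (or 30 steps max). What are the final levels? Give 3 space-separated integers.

Step 1: flows [1->0,1->2] -> levels [4 2 3]
Step 2: flows [0->1,2->1] -> levels [3 4 2]
  -> period-2 cycle: step 2 state = step 0 state; never stabilizes
  -> state at step 30: (30-0) mod 2 = 0, same as step 0 -> [3 4 2]

Answer: 3 4 2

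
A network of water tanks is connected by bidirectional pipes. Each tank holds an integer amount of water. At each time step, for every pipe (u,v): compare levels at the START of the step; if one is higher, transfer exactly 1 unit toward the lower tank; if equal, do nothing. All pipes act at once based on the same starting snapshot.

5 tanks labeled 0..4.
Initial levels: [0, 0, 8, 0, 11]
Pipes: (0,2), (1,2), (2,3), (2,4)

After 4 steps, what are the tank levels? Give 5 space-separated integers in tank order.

Answer: 2 2 6 2 7

Derivation:
Step 1: flows [2->0,2->1,2->3,4->2] -> levels [1 1 6 1 10]
Step 2: flows [2->0,2->1,2->3,4->2] -> levels [2 2 4 2 9]
Step 3: flows [2->0,2->1,2->3,4->2] -> levels [3 3 2 3 8]
Step 4: flows [0->2,1->2,3->2,4->2] -> levels [2 2 6 2 7]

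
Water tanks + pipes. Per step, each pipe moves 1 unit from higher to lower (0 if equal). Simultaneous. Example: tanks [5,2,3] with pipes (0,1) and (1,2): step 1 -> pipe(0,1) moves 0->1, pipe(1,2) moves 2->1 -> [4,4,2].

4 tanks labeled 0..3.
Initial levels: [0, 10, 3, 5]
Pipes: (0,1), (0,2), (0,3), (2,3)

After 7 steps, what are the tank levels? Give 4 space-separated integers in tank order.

Step 1: flows [1->0,2->0,3->0,3->2] -> levels [3 9 3 3]
Step 2: flows [1->0,0=2,0=3,2=3] -> levels [4 8 3 3]
Step 3: flows [1->0,0->2,0->3,2=3] -> levels [3 7 4 4]
Step 4: flows [1->0,2->0,3->0,2=3] -> levels [6 6 3 3]
Step 5: flows [0=1,0->2,0->3,2=3] -> levels [4 6 4 4]
Step 6: flows [1->0,0=2,0=3,2=3] -> levels [5 5 4 4]
Step 7: flows [0=1,0->2,0->3,2=3] -> levels [3 5 5 5]

Answer: 3 5 5 5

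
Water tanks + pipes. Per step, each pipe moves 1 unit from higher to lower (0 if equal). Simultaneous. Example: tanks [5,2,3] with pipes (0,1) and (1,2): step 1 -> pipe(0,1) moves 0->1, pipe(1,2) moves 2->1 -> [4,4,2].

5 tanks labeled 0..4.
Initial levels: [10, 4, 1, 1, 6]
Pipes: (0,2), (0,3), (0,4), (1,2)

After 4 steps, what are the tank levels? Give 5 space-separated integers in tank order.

Answer: 5 4 4 4 5

Derivation:
Step 1: flows [0->2,0->3,0->4,1->2] -> levels [7 3 3 2 7]
Step 2: flows [0->2,0->3,0=4,1=2] -> levels [5 3 4 3 7]
Step 3: flows [0->2,0->3,4->0,2->1] -> levels [4 4 4 4 6]
Step 4: flows [0=2,0=3,4->0,1=2] -> levels [5 4 4 4 5]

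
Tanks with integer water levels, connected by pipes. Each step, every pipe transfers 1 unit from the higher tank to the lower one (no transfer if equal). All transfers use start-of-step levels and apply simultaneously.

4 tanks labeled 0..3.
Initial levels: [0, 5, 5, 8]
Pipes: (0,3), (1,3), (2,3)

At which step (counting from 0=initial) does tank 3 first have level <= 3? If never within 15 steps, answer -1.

Step 1: flows [3->0,3->1,3->2] -> levels [1 6 6 5]
Step 2: flows [3->0,1->3,2->3] -> levels [2 5 5 6]
Step 3: flows [3->0,3->1,3->2] -> levels [3 6 6 3]
Tank 3 first reaches <=3 at step 3

Answer: 3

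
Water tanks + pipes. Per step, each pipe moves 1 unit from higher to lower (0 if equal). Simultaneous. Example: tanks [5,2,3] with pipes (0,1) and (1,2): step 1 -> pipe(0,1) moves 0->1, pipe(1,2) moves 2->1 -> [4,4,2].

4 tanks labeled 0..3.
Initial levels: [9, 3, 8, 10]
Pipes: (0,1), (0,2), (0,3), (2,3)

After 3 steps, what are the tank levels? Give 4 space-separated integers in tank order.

Step 1: flows [0->1,0->2,3->0,3->2] -> levels [8 4 10 8]
Step 2: flows [0->1,2->0,0=3,2->3] -> levels [8 5 8 9]
Step 3: flows [0->1,0=2,3->0,3->2] -> levels [8 6 9 7]

Answer: 8 6 9 7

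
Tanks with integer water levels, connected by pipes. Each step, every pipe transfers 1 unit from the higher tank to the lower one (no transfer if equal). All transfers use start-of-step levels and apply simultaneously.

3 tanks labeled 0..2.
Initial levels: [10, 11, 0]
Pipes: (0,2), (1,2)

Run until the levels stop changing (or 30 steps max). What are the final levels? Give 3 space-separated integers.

Answer: 6 7 8

Derivation:
Step 1: flows [0->2,1->2] -> levels [9 10 2]
Step 2: flows [0->2,1->2] -> levels [8 9 4]
Step 3: flows [0->2,1->2] -> levels [7 8 6]
Step 4: flows [0->2,1->2] -> levels [6 7 8]
Step 5: flows [2->0,2->1] -> levels [7 8 6]
  -> period-2 cycle: step 5 state = step 3 state; never stabilizes
  -> state at step 30: (30-3) mod 2 = 1, same as step 4 -> [6 7 8]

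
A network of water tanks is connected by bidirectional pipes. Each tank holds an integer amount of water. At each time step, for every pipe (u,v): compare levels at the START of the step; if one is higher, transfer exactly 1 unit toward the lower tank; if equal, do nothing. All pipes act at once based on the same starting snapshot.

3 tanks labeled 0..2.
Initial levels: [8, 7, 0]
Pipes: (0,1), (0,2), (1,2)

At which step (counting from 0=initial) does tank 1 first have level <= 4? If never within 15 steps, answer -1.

Answer: -1

Derivation:
Step 1: flows [0->1,0->2,1->2] -> levels [6 7 2]
Step 2: flows [1->0,0->2,1->2] -> levels [6 5 4]
Step 3: flows [0->1,0->2,1->2] -> levels [4 5 6]
Step 4: flows [1->0,2->0,2->1] -> levels [6 5 4]
  -> period-2 cycle (repeats step 2); tank 1 never drops to <=4
Tank 1 never reaches <=4 within 15 steps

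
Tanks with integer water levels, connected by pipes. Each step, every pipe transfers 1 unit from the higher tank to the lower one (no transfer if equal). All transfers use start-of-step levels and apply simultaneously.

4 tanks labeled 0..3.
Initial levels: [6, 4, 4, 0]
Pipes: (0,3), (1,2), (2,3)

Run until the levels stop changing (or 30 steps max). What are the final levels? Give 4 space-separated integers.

Step 1: flows [0->3,1=2,2->3] -> levels [5 4 3 2]
Step 2: flows [0->3,1->2,2->3] -> levels [4 3 3 4]
Step 3: flows [0=3,1=2,3->2] -> levels [4 3 4 3]
Step 4: flows [0->3,2->1,2->3] -> levels [3 4 2 5]
Step 5: flows [3->0,1->2,3->2] -> levels [4 3 4 3]
  -> period-2 cycle: step 5 state = step 3 state; never stabilizes
  -> state at step 30: (30-3) mod 2 = 1, same as step 4 -> [3 4 2 5]

Answer: 3 4 2 5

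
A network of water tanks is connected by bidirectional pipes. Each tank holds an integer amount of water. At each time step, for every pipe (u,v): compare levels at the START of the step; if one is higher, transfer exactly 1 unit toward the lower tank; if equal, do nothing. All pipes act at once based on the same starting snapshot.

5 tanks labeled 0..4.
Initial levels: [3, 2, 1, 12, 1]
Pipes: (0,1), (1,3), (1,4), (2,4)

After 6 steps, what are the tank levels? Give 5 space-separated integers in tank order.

Answer: 4 3 2 6 4

Derivation:
Step 1: flows [0->1,3->1,1->4,2=4] -> levels [2 3 1 11 2]
Step 2: flows [1->0,3->1,1->4,4->2] -> levels [3 2 2 10 2]
Step 3: flows [0->1,3->1,1=4,2=4] -> levels [2 4 2 9 2]
Step 4: flows [1->0,3->1,1->4,2=4] -> levels [3 3 2 8 3]
Step 5: flows [0=1,3->1,1=4,4->2] -> levels [3 4 3 7 2]
Step 6: flows [1->0,3->1,1->4,2->4] -> levels [4 3 2 6 4]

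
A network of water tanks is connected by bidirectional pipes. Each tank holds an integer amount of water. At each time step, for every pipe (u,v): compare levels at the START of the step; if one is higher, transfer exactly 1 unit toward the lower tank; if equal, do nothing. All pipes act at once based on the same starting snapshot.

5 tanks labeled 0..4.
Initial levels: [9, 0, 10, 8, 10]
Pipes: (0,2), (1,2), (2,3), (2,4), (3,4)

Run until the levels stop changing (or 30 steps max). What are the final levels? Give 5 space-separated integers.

Step 1: flows [2->0,2->1,2->3,2=4,4->3] -> levels [10 1 7 10 9]
Step 2: flows [0->2,2->1,3->2,4->2,3->4] -> levels [9 2 9 8 9]
Step 3: flows [0=2,2->1,2->3,2=4,4->3] -> levels [9 3 7 10 8]
Step 4: flows [0->2,2->1,3->2,4->2,3->4] -> levels [8 4 9 8 8]
Step 5: flows [2->0,2->1,2->3,2->4,3=4] -> levels [9 5 5 9 9]
Step 6: flows [0->2,1=2,3->2,4->2,3=4] -> levels [8 5 8 8 8]
Step 7: flows [0=2,2->1,2=3,2=4,3=4] -> levels [8 6 7 8 8]
Step 8: flows [0->2,2->1,3->2,4->2,3=4] -> levels [7 7 9 7 7]
Step 9: flows [2->0,2->1,2->3,2->4,3=4] -> levels [8 8 5 8 8]
Step 10: flows [0->2,1->2,3->2,4->2,3=4] -> levels [7 7 9 7 7]
  -> period-2 cycle: step 10 state = step 8 state; never stabilizes
  -> state at step 30: (30-8) mod 2 = 0, same as step 8 -> [7 7 9 7 7]

Answer: 7 7 9 7 7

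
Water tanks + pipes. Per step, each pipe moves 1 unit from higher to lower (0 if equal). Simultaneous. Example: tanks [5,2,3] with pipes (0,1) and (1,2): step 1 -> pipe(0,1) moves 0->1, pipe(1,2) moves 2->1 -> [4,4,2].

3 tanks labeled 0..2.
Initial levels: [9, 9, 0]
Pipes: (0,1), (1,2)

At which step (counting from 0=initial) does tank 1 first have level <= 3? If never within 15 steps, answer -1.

Step 1: flows [0=1,1->2] -> levels [9 8 1]
Step 2: flows [0->1,1->2] -> levels [8 8 2]
Step 3: flows [0=1,1->2] -> levels [8 7 3]
Step 4: flows [0->1,1->2] -> levels [7 7 4]
Step 5: flows [0=1,1->2] -> levels [7 6 5]
Step 6: flows [0->1,1->2] -> levels [6 6 6]
Step 7: flows [0=1,1=2] -> levels [6 6 6]
  -> stable; tank 1 stays at 6 > 3
Tank 1 never reaches <=3 within 15 steps

Answer: -1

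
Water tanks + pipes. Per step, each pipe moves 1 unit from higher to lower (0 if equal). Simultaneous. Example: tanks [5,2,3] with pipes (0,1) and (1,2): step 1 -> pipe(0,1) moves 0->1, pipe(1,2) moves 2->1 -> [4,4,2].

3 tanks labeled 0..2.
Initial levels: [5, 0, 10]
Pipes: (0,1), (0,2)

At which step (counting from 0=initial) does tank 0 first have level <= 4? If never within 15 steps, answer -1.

Step 1: flows [0->1,2->0] -> levels [5 1 9]
Step 2: flows [0->1,2->0] -> levels [5 2 8]
Step 3: flows [0->1,2->0] -> levels [5 3 7]
Step 4: flows [0->1,2->0] -> levels [5 4 6]
Step 5: flows [0->1,2->0] -> levels [5 5 5]
Step 6: flows [0=1,0=2] -> levels [5 5 5]
  -> stable; tank 0 stays at 5 > 4
Tank 0 never reaches <=4 within 15 steps

Answer: -1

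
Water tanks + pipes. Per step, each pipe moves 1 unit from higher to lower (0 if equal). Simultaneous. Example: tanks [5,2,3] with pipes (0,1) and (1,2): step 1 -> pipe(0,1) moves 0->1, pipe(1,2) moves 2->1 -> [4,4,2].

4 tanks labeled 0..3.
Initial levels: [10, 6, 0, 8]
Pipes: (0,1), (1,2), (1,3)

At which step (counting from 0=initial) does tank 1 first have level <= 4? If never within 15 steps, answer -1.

Answer: 6

Derivation:
Step 1: flows [0->1,1->2,3->1] -> levels [9 7 1 7]
Step 2: flows [0->1,1->2,1=3] -> levels [8 7 2 7]
Step 3: flows [0->1,1->2,1=3] -> levels [7 7 3 7]
Step 4: flows [0=1,1->2,1=3] -> levels [7 6 4 7]
Step 5: flows [0->1,1->2,3->1] -> levels [6 7 5 6]
Step 6: flows [1->0,1->2,1->3] -> levels [7 4 6 7]
Tank 1 first reaches <=4 at step 6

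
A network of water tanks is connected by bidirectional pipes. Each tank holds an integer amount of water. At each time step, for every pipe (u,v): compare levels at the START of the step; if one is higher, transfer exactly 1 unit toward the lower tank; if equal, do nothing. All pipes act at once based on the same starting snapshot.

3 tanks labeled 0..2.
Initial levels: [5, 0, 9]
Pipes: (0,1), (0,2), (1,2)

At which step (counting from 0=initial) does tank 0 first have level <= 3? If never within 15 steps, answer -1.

Answer: -1

Derivation:
Step 1: flows [0->1,2->0,2->1] -> levels [5 2 7]
Step 2: flows [0->1,2->0,2->1] -> levels [5 4 5]
Step 3: flows [0->1,0=2,2->1] -> levels [4 6 4]
Step 4: flows [1->0,0=2,1->2] -> levels [5 4 5]
  -> period-2 cycle (repeats step 2); tank 0 never drops to <=3
Tank 0 never reaches <=3 within 15 steps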